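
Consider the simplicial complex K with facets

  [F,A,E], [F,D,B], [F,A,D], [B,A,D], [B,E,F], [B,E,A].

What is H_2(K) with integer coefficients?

H_2 ≅ Z.

Fix the vertex order A < B < D < E < F and write every simplex with vertices in increasing order. Then dim K = 2 and the simplices of K are:

  0-simplices (5): A, B, D, E, F
  1-simplices (9): AB, AD, AE, AF, BD, BE, BF, DF, EF
  2-simplices (6): ABD, ABE, ADF, AEF, BDF, BEF

giving chain groups C_0 ≅ Z^5, C_1 ≅ Z^9, C_2 ≅ Z^6.

∂_1: C_1 → C_0 is given by ∂[p,q] = [q] − [p].
The 5×9 boundary matrix has rank 4 and Smith normal form diag(1,1,1,1).

Boundary ∂_2: C_2 → C_1 sends each 2-simplex [p,q,r] to [q,r] − [p,r] + [p,q]. For instance
  ∂ABE = BE − AE + AB,
  ∂ADF = DF − AF + AD.
This gives a 9×6 integer matrix of rank 5; reducing to Smith normal form yields diagonal entries (1,1,1,1,1).

Now H_k = ker ∂_k / im ∂_{k+1}, so:

  H_2: rank ker ∂_2 − rank ∂_3 = (6 − 5) − 0 = 1, and there is no ∂_3, so H_2 ≅ Z.

(K is a triangulation of the 2-sphere S^2.)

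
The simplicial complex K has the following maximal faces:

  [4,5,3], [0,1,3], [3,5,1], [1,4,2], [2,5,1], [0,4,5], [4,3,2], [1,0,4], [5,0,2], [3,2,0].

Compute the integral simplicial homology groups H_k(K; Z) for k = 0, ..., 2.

Fix the vertex order 0 < 1 < 2 < 3 < 4 < 5 and write every simplex with vertices in increasing order. Then dim K = 2 and the simplices of K are:

  0-simplices (6): [0], [1], [2], [3], [4], [5]
  1-simplices (15): [0,1], [0,2], [0,3], [0,4], [0,5], [1,2], [1,3], [1,4], [1,5], [2,3], [2,4], [2,5], [3,4], [3,5], [4,5]
  2-simplices (10): [0,1,3], [0,1,4], [0,2,3], [0,2,5], [0,4,5], [1,2,4], [1,2,5], [1,3,5], [2,3,4], [3,4,5]

giving chain groups C_0 ≅ Z^6, C_1 ≅ Z^15, C_2 ≅ Z^10.

The boundary map ∂_1: C_1 → C_0 sends each edge [p,q] (with p < q) to q − p. For instance
  ∂[3,4] = [4] − [3].
The resulting 6×15 matrix has rank 5, and its Smith normal form has invariant factors (1,1,1,1,1).

The boundary map ∂_2: C_2 → C_1 sends each 2-simplex [p,q,r] to [q,r] − [p,r] + [p,q]. For instance
  ∂[0,1,3] = [1,3] − [0,3] + [0,1],
  ∂[0,2,5] = [2,5] − [0,5] + [0,2].
The 15×10 boundary matrix has rank 10 and Smith normal form diag(1,1,1,1,1,1,1,1,1,2).

Now H_k = ker ∂_k / im ∂_{k+1}, so:

  H_0: rank C_0 − rank ∂_1 = 6 − 5 = 1, and the invariant factors of ∂_1 are all 1, so H_0 ≅ Z.
  H_1: rank ker ∂_1 − rank ∂_2 = (15 − 5) − 10 = 0, and ∂_2 has invariant factor 2 > 1, so H_1 ≅ Z_2.
  H_2: rank ker ∂_2 − rank ∂_3 = (10 − 10) − 0 = 0, and there is no ∂_3, so H_2 ≅ 0.

H_0 ≅ Z,  H_1 ≅ Z_2,  H_2 = 0.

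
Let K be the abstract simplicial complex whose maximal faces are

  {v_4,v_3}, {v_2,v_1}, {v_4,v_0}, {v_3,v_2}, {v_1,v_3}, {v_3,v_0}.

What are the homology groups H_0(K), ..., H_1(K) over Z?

H_0 = Z,  H_1 = Z^2.

Fix the vertex order v_0 < v_1 < v_2 < v_3 < v_4 and write every simplex with vertices in increasing order. Then dim K = 1 and the simplices of K are:

  0-simplices (5): [v_0], [v_1], [v_2], [v_3], [v_4]
  1-simplices (6): [v_0,v_3], [v_0,v_4], [v_1,v_2], [v_1,v_3], [v_2,v_3], [v_3,v_4]

Hence C_0 ≅ Z^5, C_1 ≅ Z^6.

∂_1: C_1 → C_0 is given by ∂[p,q] = [q] − [p].
The 5×6 boundary matrix has rank 4 and Smith normal form diag(1,1,1,1).

From H_k ≅ ker(∂_k) / im(∂_{k+1}) we obtain:

  H_0: rank C_0 − rank ∂_1 = 5 − 4 = 1, and the invariant factors of ∂_1 are all 1, so H_0 = Z.
  H_1: rank ker ∂_1 − rank ∂_2 = (6 − 4) − 0 = 2, and there is no ∂_2, so H_1 = Z^2.

As a check, the Euler characteristic is 5 − 6 = -1, which agrees with 1 − 2 = -1.
(K is a triangulation of a wedge of 2 circles.)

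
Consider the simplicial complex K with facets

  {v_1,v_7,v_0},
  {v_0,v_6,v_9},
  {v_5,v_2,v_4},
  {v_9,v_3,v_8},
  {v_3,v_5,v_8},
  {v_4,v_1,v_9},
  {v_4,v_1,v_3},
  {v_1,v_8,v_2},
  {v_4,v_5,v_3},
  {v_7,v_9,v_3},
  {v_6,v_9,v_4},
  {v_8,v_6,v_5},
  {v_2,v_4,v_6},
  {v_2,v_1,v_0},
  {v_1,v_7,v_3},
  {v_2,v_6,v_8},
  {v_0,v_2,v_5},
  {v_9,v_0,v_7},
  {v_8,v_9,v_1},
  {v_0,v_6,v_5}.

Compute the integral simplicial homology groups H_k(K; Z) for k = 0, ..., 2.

H_0 = Z,  H_1 = Z ⊕ Z/2,  H_2 = 0.

Fix the vertex order v_0 < v_1 < v_2 < v_3 < v_4 < v_5 < v_6 < v_7 < v_8 < v_9 and write every simplex with vertices in increasing order. Then dim K = 2 and the simplices of K are:

  0-simplices (10): [v_0], [v_1], [v_2], [v_3], [v_4], [v_5], [v_6], [v_7], [v_8], [v_9]
  1-simplices (30): (30 of them)
  2-simplices (20): (20 of them)

so the chain groups are C_0 ≅ Z^10, C_1 ≅ Z^30, C_2 ≅ Z^20.

∂_1: C_1 → C_0 maps an edge to its endpoints' difference, ∂[p,q] = q − p. For instance
  ∂[v_1,v_7] = [v_7] − [v_1].
This gives a 10×30 integer matrix of rank 9; reducing to Smith normal form yields diagonal entries (1,1,1,1,1,1,1,1,1).

The boundary map ∂_2: C_2 → C_1 maps a triangle to the signed sum of its edges. For instance
  ∂[v_3,v_5,v_8] = [v_5,v_8] − [v_3,v_8] + [v_3,v_5],
  ∂[v_3,v_4,v_5] = [v_4,v_5] − [v_3,v_5] + [v_3,v_4].
This gives a 30×20 integer matrix of rank 20; reducing to Smith normal form yields diagonal entries (1,1,1,1,1,1,1,1,1,1,1,1,1,1,1,1,1,1,1,2).

Reading off H_k = ker ∂_k / im ∂_{k+1}:

  H_0: rank C_0 − rank ∂_1 = 10 − 9 = 1, and the invariant factors of ∂_1 are all 1, so H_0 = Z.
  H_1: rank ker ∂_1 − rank ∂_2 = (30 − 9) − 20 = 1, and ∂_2 has invariant factor 2 > 1, so H_1 = Z ⊕ Z/2.
  H_2: rank ker ∂_2 − rank ∂_3 = (20 − 20) − 0 = 0, and there is no ∂_3, so H_2 = 0.

(K is a triangulation of the Klein bottle.)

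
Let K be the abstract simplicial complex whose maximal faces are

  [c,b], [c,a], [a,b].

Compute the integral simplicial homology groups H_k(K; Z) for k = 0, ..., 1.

Order the vertices as a < b < c. Listing each simplex with vertices in this order, K has dimension 1 with simplices:

  0-simplices (3): a, b, c
  1-simplices (3): ab, ac, bc

giving chain groups C_0 ≅ Z^3, C_1 ≅ Z^3.

Boundary ∂_1: C_1 → C_0 sends each edge [p,q] (with p < q) to q − p.
This gives a 3×3 integer matrix of rank 2; reducing to Smith normal form yields diagonal entries (1,1).

Reading off H_k = ker ∂_k / im ∂_{k+1}:

  H_0: rank C_0 − rank ∂_1 = 3 − 2 = 1, and the invariant factors of ∂_1 are all 1, so H_0 ≅ Z.
  H_1: rank ker ∂_1 − rank ∂_2 = (3 − 2) − 0 = 1, and there is no ∂_2, so H_1 ≅ Z.

H_0 ≅ Z,  H_1 ≅ Z.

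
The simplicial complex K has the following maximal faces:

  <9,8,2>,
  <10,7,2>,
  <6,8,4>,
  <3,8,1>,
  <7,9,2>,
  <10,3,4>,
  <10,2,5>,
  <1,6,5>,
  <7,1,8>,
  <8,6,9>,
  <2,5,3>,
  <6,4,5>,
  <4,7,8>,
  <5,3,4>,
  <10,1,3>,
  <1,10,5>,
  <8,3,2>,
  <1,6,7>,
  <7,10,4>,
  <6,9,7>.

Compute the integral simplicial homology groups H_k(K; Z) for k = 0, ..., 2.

Order the vertices as 1 < 2 < 3 < 4 < 5 < 6 < 7 < 8 < 9 < 10. Listing each simplex with vertices in this order, K has dimension 2 with simplices:

  0-simplices (10): [1], [2], [3], [4], [5], [6], [7], [8], [9], [10]
  1-simplices (30): (30 of them)
  2-simplices (20): (20 of them)

giving chain groups C_0 ≅ Z^10, C_1 ≅ Z^30, C_2 ≅ Z^20.

∂_1: C_1 → C_0 sends each edge [p,q] (with p < q) to q − p.
The 10×30 boundary matrix has rank 9 and Smith normal form diag(1,1,1,1,1,1,1,1,1).

The boundary map ∂_2: C_2 → C_1 acts by ∂[p,q,r] = [q,r] − [p,r] + [p,q]. For instance
  ∂[2,3,8] = [3,8] − [2,8] + [2,3],
  ∂[1,3,10] = [3,10] − [1,10] + [1,3].
As a 30×20 matrix over Z this has rank 20, with invariant factors (1,1,1,1,1,1,1,1,1,1,1,1,1,1,1,1,1,1,1,2).

Now H_k = ker ∂_k / im ∂_{k+1}, so:

  H_0: rank C_0 − rank ∂_1 = 10 − 9 = 1, and the invariant factors of ∂_1 are all 1, so H_0 ≅ Z.
  H_1: rank ker ∂_1 − rank ∂_2 = (30 − 9) − 20 = 1, and ∂_2 has invariant factor 2 > 1, so H_1 ≅ Z ⊕ Z/2Z.
  H_2: rank ker ∂_2 − rank ∂_3 = (20 − 20) − 0 = 0, and there is no ∂_3, so H_2 ≅ 0.

(K is a triangulation of the Klein bottle.)

H_0 = Z,  H_1 = Z ⊕ Z/2Z,  H_2 = 0.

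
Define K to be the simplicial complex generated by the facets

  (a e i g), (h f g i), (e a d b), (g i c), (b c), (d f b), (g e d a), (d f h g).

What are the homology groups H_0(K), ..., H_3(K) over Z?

We work with the vertex ordering a < b < c < d < e < f < g < h < i. The simplices of K, each written with vertices in increasing order, are:

  0-simplices (9): a, b, c, d, e, f, g, h, i
  1-simplices (23): ab, ad, ae, ag, ai, bc, bd, be, bf, cg, ci, de, df, dg, dh, eg, ei, fg, fh, fi, gh, gi, hi
  2-simplices (19): abd, abe, ade, adg, aeg, aei, agi, bde, bdf, cgi, deg, dfg, dfh, dgh, egi, fgh, fgi, fhi, ghi
  3-simplices (5): abde, adeg, aegi, dfgh, fghi

so the chain groups are C_0 ≅ Z^9, C_1 ≅ Z^23, C_2 ≅ Z^19, C_3 ≅ Z^5.

∂_1: C_1 → C_0 is given by ∂[p,q] = [q] − [p]. For instance
  ∂ei = i − e.
The resulting 9×23 matrix has rank 8, and its Smith normal form has invariant factors (1,1,1,1,1,1,1,1).

The boundary map ∂_2: C_2 → C_1 acts by ∂[p,q,r] = [q,r] − [p,r] + [p,q]. For instance
  ∂ghi = hi − gi + gh,
  ∂bde = de − be + bd.
This gives a 23×19 integer matrix of rank 14; reducing to Smith normal form yields diagonal entries (1,1,1,1,1,1,1,1,1,1,1,1,1,1).

The boundary map ∂_3: C_3 → C_2 sends each 3-simplex σ to the alternating sum Σ_i (−1)^i (σ with its i-th vertex removed). For instance
  ∂adeg = deg − aeg + adg − ade,
  ∂dfgh = fgh − dgh + dfh − dfg.
The resulting 19×5 matrix has rank 5, and its Smith normal form has invariant factors (1,1,1,1,1).

Now H_k = ker ∂_k / im ∂_{k+1}, so:

  H_0: rank C_0 − rank ∂_1 = 9 − 8 = 1, and the invariant factors of ∂_1 are all 1, so H_0 = Z.
  H_1: rank ker ∂_1 − rank ∂_2 = (23 − 8) − 14 = 1, and the invariant factors of ∂_2 are all 1, so H_1 = Z.
  H_2: rank ker ∂_2 − rank ∂_3 = (19 − 14) − 5 = 0, and the invariant factors of ∂_3 are all 1, so H_2 = 0.
  H_3: rank ker ∂_3 − rank ∂_4 = (5 − 5) − 0 = 0, and there is no ∂_4, so H_3 = 0.

H_0 ≅ Z,  H_1 ≅ Z,  H_2 = 0,  H_3 = 0.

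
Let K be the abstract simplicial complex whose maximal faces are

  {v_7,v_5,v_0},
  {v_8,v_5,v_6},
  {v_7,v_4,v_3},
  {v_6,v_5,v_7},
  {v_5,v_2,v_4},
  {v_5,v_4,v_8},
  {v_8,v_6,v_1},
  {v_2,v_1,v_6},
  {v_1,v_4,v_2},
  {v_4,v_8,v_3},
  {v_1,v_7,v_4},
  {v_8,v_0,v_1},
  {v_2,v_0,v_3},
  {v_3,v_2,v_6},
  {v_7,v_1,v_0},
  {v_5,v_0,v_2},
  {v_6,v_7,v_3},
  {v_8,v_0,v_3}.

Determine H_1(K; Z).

H_1 = Z^2.

Fix the vertex order v_0 < v_1 < v_2 < v_3 < v_4 < v_5 < v_6 < v_7 < v_8 and write every simplex with vertices in increasing order. Then dim K = 2 and the simplices of K are:

  0-simplices (9): [v_0], [v_1], [v_2], [v_3], [v_4], [v_5], [v_6], [v_7], [v_8]
  1-simplices (27): (27 of them)
  2-simplices (18): (18 of them)

giving chain groups C_0 ≅ Z^9, C_1 ≅ Z^27, C_2 ≅ Z^18.

Boundary ∂_1: C_1 → C_0 sends each edge [p,q] (with p < q) to q − p.
The resulting 9×27 matrix has rank 8, and its Smith normal form has invariant factors (1,1,1,1,1,1,1,1).

Boundary ∂_2: C_2 → C_1 maps a triangle to the signed sum of its edges. For instance
  ∂[v_0,v_2,v_3] = [v_2,v_3] − [v_0,v_3] + [v_0,v_2],
  ∂[v_0,v_1,v_8] = [v_1,v_8] − [v_0,v_8] + [v_0,v_1].
This gives a 27×18 integer matrix of rank 17; reducing to Smith normal form yields diagonal entries (1,1,1,1,1,1,1,1,1,1,1,1,1,1,1,1,1).

Computing H_k = (kernel of ∂_k) / (image of ∂_{k+1}):

  H_1: rank ker ∂_1 − rank ∂_2 = (27 − 8) − 17 = 2, and the invariant factors of ∂_2 are all 1, so H_1 ≅ Z^2.

(K is a triangulation of the torus T^2.)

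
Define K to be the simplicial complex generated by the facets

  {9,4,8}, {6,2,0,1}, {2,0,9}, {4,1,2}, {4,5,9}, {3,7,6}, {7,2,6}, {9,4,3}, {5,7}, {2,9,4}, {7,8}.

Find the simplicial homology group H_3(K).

H_3 = 0.

K has 10 vertices, 23 edges, 12 triangles, 1 3-simplex.
rank ∂_3 = 1, rank ∂_4 = 0 ⇒ b_3 = 1 − 1 − 0 = 0. So H_3 ≅ 0.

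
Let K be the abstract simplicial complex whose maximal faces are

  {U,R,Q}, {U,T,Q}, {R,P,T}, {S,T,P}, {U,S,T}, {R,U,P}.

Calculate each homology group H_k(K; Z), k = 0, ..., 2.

Order the vertices as P < Q < R < S < T < U. Listing each simplex with vertices in this order, K has dimension 2 with simplices:

  0-simplices (6): P, Q, R, S, T, U
  1-simplices (12): PR, PS, PT, PU, QR, QT, QU, RT, RU, ST, SU, TU
  2-simplices (6): PRT, PRU, PST, QRU, QTU, STU

giving chain groups C_0 ≅ Z^6, C_1 ≅ Z^12, C_2 ≅ Z^6.

∂_1: C_1 → C_0 sends each edge [p,q] (with p < q) to q − p. For instance
  ∂PU = U − P.
As a 6×12 matrix over Z this has rank 5, with invariant factors (1,1,1,1,1).

∂_2: C_2 → C_1 maps a triangle to the signed sum of its edges. For instance
  ∂QTU = TU − QU + QT,
  ∂PST = ST − PT + PS.
As a 12×6 matrix over Z this has rank 6, with invariant factors (1,1,1,1,1,1).

Computing H_k = (kernel of ∂_k) / (image of ∂_{k+1}):

  H_0: rank C_0 − rank ∂_1 = 6 − 5 = 1, and the invariant factors of ∂_1 are all 1, so H_0 ≅ Z.
  H_1: rank ker ∂_1 − rank ∂_2 = (12 − 5) − 6 = 1, and the invariant factors of ∂_2 are all 1, so H_1 ≅ Z.
  H_2: rank ker ∂_2 − rank ∂_3 = (6 − 6) − 0 = 0, and there is no ∂_3, so H_2 ≅ 0.

H_0 = Z,  H_1 = Z,  H_2 = 0.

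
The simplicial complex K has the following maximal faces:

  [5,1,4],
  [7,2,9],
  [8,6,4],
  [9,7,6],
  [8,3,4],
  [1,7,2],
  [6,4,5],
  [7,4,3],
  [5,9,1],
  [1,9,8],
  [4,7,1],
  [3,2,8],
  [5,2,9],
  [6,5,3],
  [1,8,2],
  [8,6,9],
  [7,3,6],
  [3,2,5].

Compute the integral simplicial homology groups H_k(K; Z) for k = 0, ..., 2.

H_0 = Z,  H_1 = Z ⊕ Z/2Z,  H_2 = 0.

We work with the vertex ordering 1 < 2 < 3 < 4 < 5 < 6 < 7 < 8 < 9. The simplices of K, each written with vertices in increasing order, are:

  0-simplices (9): [1], [2], [3], [4], [5], [6], [7], [8], [9]
  1-simplices (27): (27 of them)
  2-simplices (18): [1,2,7], [1,2,8], [1,4,5], [1,4,7], [1,5,9], [1,8,9], [2,3,5], [2,3,8], [2,5,9], [2,7,9], [3,4,7], [3,4,8], [3,5,6], [3,6,7], [4,5,6], [4,6,8], [6,7,9], [6,8,9]

giving chain groups C_0 ≅ Z^9, C_1 ≅ Z^27, C_2 ≅ Z^18.

The boundary map ∂_1: C_1 → C_0 is given by ∂[p,q] = [q] − [p]. For instance
  ∂[1,5] = [5] − [1].
The 9×27 boundary matrix has rank 8 and Smith normal form diag(1,1,1,1,1,1,1,1).

Boundary ∂_2: C_2 → C_1 sends each 2-simplex [p,q,r] to [q,r] − [p,r] + [p,q]. For instance
  ∂[3,5,6] = [5,6] − [3,6] + [3,5],
  ∂[2,5,9] = [5,9] − [2,9] + [2,5].
The 27×18 boundary matrix has rank 18 and Smith normal form diag(1,1,1,1,1,1,1,1,1,1,1,1,1,1,1,1,1,2).

Now H_k = ker ∂_k / im ∂_{k+1}, so:

  H_0: rank C_0 − rank ∂_1 = 9 − 8 = 1, and the invariant factors of ∂_1 are all 1, so H_0 ≅ Z.
  H_1: rank ker ∂_1 − rank ∂_2 = (27 − 8) − 18 = 1, and ∂_2 has invariant factor 2 > 1, so H_1 ≅ Z ⊕ Z/2Z.
  H_2: rank ker ∂_2 − rank ∂_3 = (18 − 18) − 0 = 0, and there is no ∂_3, so H_2 ≅ 0.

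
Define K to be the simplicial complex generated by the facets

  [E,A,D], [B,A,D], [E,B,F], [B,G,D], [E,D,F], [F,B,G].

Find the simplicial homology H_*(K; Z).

Take the total order A < B < D < E < F < G on the vertex set. Then K (dimension 2) consists of the simplices:

  0-simplices (6): A, B, D, E, F, G
  1-simplices (12): AB, AD, AE, BD, BE, BF, BG, DE, DF, DG, EF, FG
  2-simplices (6): ABD, ADE, BDG, BEF, BFG, DEF

Hence C_0 ≅ Z^6, C_1 ≅ Z^12, C_2 ≅ Z^6.

Boundary ∂_1: C_1 → C_0 is given by ∂[p,q] = [q] − [p]. For instance
  ∂AE = E − A.
The 6×12 boundary matrix has rank 5 and Smith normal form diag(1,1,1,1,1).

Boundary ∂_2: C_2 → C_1 sends each 2-simplex [p,q,r] to [q,r] − [p,r] + [p,q]. For instance
  ∂BFG = FG − BG + BF,
  ∂BEF = EF − BF + BE.
As a 12×6 matrix over Z this has rank 6, with invariant factors (1,1,1,1,1,1).

From H_k ≅ ker(∂_k) / im(∂_{k+1}) we obtain:

  H_0: rank C_0 − rank ∂_1 = 6 − 5 = 1, and the invariant factors of ∂_1 are all 1, so H_0 = Z.
  H_1: rank ker ∂_1 − rank ∂_2 = (12 − 5) − 6 = 1, and the invariant factors of ∂_2 are all 1, so H_1 = Z.
  H_2: rank ker ∂_2 − rank ∂_3 = (6 − 6) − 0 = 0, and there is no ∂_3, so H_2 = 0.

As a check, the Euler characteristic is 6 − 12 + 6 = 0, which agrees with 1 − 1 + 0 = 0.

H_0 = Z,  H_1 = Z,  H_2 = 0.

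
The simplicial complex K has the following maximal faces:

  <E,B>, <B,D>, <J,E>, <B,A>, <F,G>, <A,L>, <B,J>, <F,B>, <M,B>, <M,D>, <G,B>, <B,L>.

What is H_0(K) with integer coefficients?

Take the total order A < B < D < E < F < G < J < L < M on the vertex set. Then K (dimension 1) consists of the simplices:

  0-simplices (9): A, B, D, E, F, G, J, L, M
  1-simplices (12): AB, AL, BD, BE, BF, BG, BJ, BL, BM, DM, EJ, FG

Hence C_0 ≅ Z^9, C_1 ≅ Z^12.

The boundary map ∂_1: C_1 → C_0 sends each edge [p,q] (with p < q) to q − p.
The 9×12 boundary matrix has rank 8 and Smith normal form diag(1,1,1,1,1,1,1,1).

Computing H_k = (kernel of ∂_k) / (image of ∂_{k+1}):

  H_0: rank C_0 − rank ∂_1 = 9 − 8 = 1, and the invariant factors of ∂_1 are all 1, so H_0 ≅ Z.

H_0 ≅ Z.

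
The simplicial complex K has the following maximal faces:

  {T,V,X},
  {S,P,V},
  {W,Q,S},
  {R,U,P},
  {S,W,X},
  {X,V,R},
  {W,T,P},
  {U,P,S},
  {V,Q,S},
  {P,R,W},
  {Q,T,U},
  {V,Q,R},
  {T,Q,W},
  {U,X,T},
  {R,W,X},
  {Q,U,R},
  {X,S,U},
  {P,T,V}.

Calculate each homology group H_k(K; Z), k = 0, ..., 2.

K has 9 vertices, 27 edges, 18 triangles.
rank ∂_0 = 0, rank ∂_1 = 8 ⇒ b_0 = 9 − 0 − 8 = 1; all invariant factors of ∂_1 are 1 so no torsion. So H_0 ≅ Z.
rank ∂_1 = 8, rank ∂_2 = 17 ⇒ b_1 = 27 − 8 − 17 = 2; all invariant factors of ∂_2 are 1 so no torsion. So H_1 ≅ Z^2.
rank ∂_2 = 17, rank ∂_3 = 0 ⇒ b_2 = 18 − 17 − 0 = 1. So H_2 ≅ Z.

H_0 ≅ Z,  H_1 ≅ Z^2,  H_2 ≅ Z.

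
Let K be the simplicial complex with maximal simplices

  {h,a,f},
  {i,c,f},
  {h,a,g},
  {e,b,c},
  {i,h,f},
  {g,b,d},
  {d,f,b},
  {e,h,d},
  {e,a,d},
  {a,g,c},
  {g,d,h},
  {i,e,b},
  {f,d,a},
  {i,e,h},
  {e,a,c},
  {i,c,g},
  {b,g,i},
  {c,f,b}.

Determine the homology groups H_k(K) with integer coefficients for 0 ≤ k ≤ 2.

Take the total order a < b < c < d < e < f < g < h < i on the vertex set. Then K (dimension 2) consists of the simplices:

  0-simplices (9): a, b, c, d, e, f, g, h, i
  1-simplices (27): ac, ad, ae, af, ag, ah, bc, bd, be, bf, bg, bi, ce, cf, cg, ci, de, df, dg, dh, eh, ei, fh, fi, gh, gi, hi
  2-simplices (18): ace, acg, ade, adf, afh, agh, bce, bcf, bdf, bdg, bei, bgi, cfi, cgi, deh, dgh, ehi, fhi

so the chain groups are C_0 ≅ Z^9, C_1 ≅ Z^27, C_2 ≅ Z^18.

∂_1: C_1 → C_0 is given by ∂[p,q] = [q] − [p]. For instance
  ∂ag = g − a.
The 9×27 boundary matrix has rank 8 and Smith normal form diag(1,1,1,1,1,1,1,1).

Boundary ∂_2: C_2 → C_1 maps a triangle to the signed sum of its edges. For instance
  ∂bdg = dg − bg + bd,
  ∂cgi = gi − ci + cg.
The 27×18 boundary matrix has rank 18 and Smith normal form diag(1,1,1,1,1,1,1,1,1,1,1,1,1,1,1,1,1,2).

From H_k ≅ ker(∂_k) / im(∂_{k+1}) we obtain:

  H_0: rank C_0 − rank ∂_1 = 9 − 8 = 1, and the invariant factors of ∂_1 are all 1, so H_0 = Z.
  H_1: rank ker ∂_1 − rank ∂_2 = (27 − 8) − 18 = 1, and ∂_2 has invariant factor 2 > 1, so H_1 = Z ⊕ Z/2Z.
  H_2: rank ker ∂_2 − rank ∂_3 = (18 − 18) − 0 = 0, and there is no ∂_3, so H_2 = 0.

As a check, the Euler characteristic is 9 − 27 + 18 = 0, which agrees with 1 − 1 + 0 = 0.
(K is a triangulation of the Klein bottle.)

H_0 = Z,  H_1 = Z ⊕ Z/2Z,  H_2 = 0.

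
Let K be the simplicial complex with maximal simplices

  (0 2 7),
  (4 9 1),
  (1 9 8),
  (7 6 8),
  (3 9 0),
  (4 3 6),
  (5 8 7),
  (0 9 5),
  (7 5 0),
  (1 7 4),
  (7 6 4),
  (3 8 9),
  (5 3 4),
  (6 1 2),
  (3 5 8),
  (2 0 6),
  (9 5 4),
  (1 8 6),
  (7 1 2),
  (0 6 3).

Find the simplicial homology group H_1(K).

H_1 ≅ Z ⊕ Z/2.

Fix the vertex order 0 < 1 < 2 < 3 < 4 < 5 < 6 < 7 < 8 < 9 and write every simplex with vertices in increasing order. Then dim K = 2 and the simplices of K are:

  0-simplices (10): [0], [1], [2], [3], [4], [5], [6], [7], [8], [9]
  1-simplices (30): (30 of them)
  2-simplices (20): (20 of them)

Hence C_0 ≅ Z^10, C_1 ≅ Z^30, C_2 ≅ Z^20.

Boundary ∂_1: C_1 → C_0 maps an edge to its endpoints' difference, ∂[p,q] = q − p. For instance
  ∂[0,7] = [7] − [0].
The 10×30 boundary matrix has rank 9 and Smith normal form diag(1,1,1,1,1,1,1,1,1).

∂_2: C_2 → C_1 sends each 2-simplex [p,q,r] to [q,r] − [p,r] + [p,q]. For instance
  ∂[4,6,7] = [6,7] − [4,7] + [4,6],
  ∂[3,4,5] = [4,5] − [3,5] + [3,4].
The resulting 30×20 matrix has rank 20, and its Smith normal form has invariant factors (1,1,1,1,1,1,1,1,1,1,1,1,1,1,1,1,1,1,1,2).

Computing H_k = (kernel of ∂_k) / (image of ∂_{k+1}):

  H_1: rank ker ∂_1 − rank ∂_2 = (30 − 9) − 20 = 1, and ∂_2 has invariant factor 2 > 1, so H_1 ≅ Z ⊕ Z/2.

(K is a triangulation of the Klein bottle.)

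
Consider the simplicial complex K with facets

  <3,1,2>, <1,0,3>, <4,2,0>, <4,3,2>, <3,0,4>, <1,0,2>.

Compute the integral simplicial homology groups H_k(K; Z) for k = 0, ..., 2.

Take the total order 0 < 1 < 2 < 3 < 4 on the vertex set. Then K (dimension 2) consists of the simplices:

  0-simplices (5): [0], [1], [2], [3], [4]
  1-simplices (9): [0,1], [0,2], [0,3], [0,4], [1,2], [1,3], [2,3], [2,4], [3,4]
  2-simplices (6): [0,1,2], [0,1,3], [0,2,4], [0,3,4], [1,2,3], [2,3,4]

Hence C_0 ≅ Z^5, C_1 ≅ Z^9, C_2 ≅ Z^6.

Boundary ∂_1: C_1 → C_0 maps an edge to its endpoints' difference, ∂[p,q] = q − p.
The 5×9 boundary matrix has rank 4 and Smith normal form diag(1,1,1,1).

∂_2: C_2 → C_1 acts by ∂[p,q,r] = [q,r] − [p,r] + [p,q]. For instance
  ∂[1,2,3] = [2,3] − [1,3] + [1,2],
  ∂[0,2,4] = [2,4] − [0,4] + [0,2].
The resulting 9×6 matrix has rank 5, and its Smith normal form has invariant factors (1,1,1,1,1).

From H_k ≅ ker(∂_k) / im(∂_{k+1}) we obtain:

  H_0: rank C_0 − rank ∂_1 = 5 − 4 = 1, and the invariant factors of ∂_1 are all 1, so H_0 ≅ Z.
  H_1: rank ker ∂_1 − rank ∂_2 = (9 − 4) − 5 = 0, and the invariant factors of ∂_2 are all 1, so H_1 ≅ 0.
  H_2: rank ker ∂_2 − rank ∂_3 = (6 − 5) − 0 = 1, and there is no ∂_3, so H_2 ≅ Z.

(K is a triangulation of the 2-sphere S^2.)

H_0 = Z,  H_1 = 0,  H_2 = Z.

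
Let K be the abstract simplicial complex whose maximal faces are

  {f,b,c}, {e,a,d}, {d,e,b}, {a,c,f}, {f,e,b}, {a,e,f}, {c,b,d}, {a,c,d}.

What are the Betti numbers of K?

Take the total order a < b < c < d < e < f on the vertex set. Then K (dimension 2) consists of the simplices:

  0-simplices (6): a, b, c, d, e, f
  1-simplices (12): ac, ad, ae, af, bc, bd, be, bf, cd, cf, de, ef
  2-simplices (8): acd, acf, ade, aef, bcd, bcf, bde, bef

giving chain groups C_0 ≅ Z^6, C_1 ≅ Z^12, C_2 ≅ Z^8.

Boundary ∂_1: C_1 → C_0 sends each edge [p,q] (with p < q) to q − p. For instance
  ∂cf = f − c.
As a 6×12 matrix over Z this has rank 5, with invariant factors (1,1,1,1,1).

Boundary ∂_2: C_2 → C_1 maps a triangle to the signed sum of its edges. For instance
  ∂acd = cd − ad + ac,
  ∂bef = ef − bf + be.
As a 12×8 matrix over Z this has rank 7, with invariant factors (1,1,1,1,1,1,1).

Now H_k = ker ∂_k / im ∂_{k+1}, so:

  H_0: rank C_0 − rank ∂_1 = 6 − 5 = 1, and the invariant factors of ∂_1 are all 1, so H_0 ≅ Z.
  H_1: rank ker ∂_1 − rank ∂_2 = (12 − 5) − 7 = 0, and the invariant factors of ∂_2 are all 1, so H_1 ≅ 0.
  H_2: rank ker ∂_2 − rank ∂_3 = (8 − 7) − 0 = 1, and there is no ∂_3, so H_2 ≅ Z.

As a check, the Euler characteristic is 6 − 12 + 8 = 2, which agrees with 1 − 0 + 1 = 2.

Hence the Betti numbers are b_0 = 1, b_1 = 0, b_2 = 1.

b_0 = 1, b_1 = 0, b_2 = 1.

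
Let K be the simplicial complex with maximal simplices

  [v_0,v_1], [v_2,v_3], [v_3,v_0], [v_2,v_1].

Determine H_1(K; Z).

K has 4 vertices, 4 edges.
rank ∂_1 = 3, rank ∂_2 = 0 ⇒ b_1 = 4 − 3 − 0 = 1. So H_1 = Z.

H_1 ≅ Z.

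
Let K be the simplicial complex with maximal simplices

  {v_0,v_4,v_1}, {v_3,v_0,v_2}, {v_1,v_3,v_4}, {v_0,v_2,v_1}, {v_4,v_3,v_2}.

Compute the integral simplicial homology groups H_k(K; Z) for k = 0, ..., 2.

Fix the vertex order v_0 < v_1 < v_2 < v_3 < v_4 and write every simplex with vertices in increasing order. Then dim K = 2 and the simplices of K are:

  0-simplices (5): [v_0], [v_1], [v_2], [v_3], [v_4]
  1-simplices (10): [v_0,v_1], [v_0,v_2], [v_0,v_3], [v_0,v_4], [v_1,v_2], [v_1,v_3], [v_1,v_4], [v_2,v_3], [v_2,v_4], [v_3,v_4]
  2-simplices (5): [v_0,v_1,v_2], [v_0,v_1,v_4], [v_0,v_2,v_3], [v_1,v_3,v_4], [v_2,v_3,v_4]

giving chain groups C_0 ≅ Z^5, C_1 ≅ Z^10, C_2 ≅ Z^5.

∂_1: C_1 → C_0 is given by ∂[p,q] = [q] − [p]. For instance
  ∂[v_0,v_2] = [v_2] − [v_0].
As a 5×10 matrix over Z this has rank 4, with invariant factors (1,1,1,1).

∂_2: C_2 → C_1 sends each 2-simplex [p,q,r] to [q,r] − [p,r] + [p,q]. For instance
  ∂[v_0,v_1,v_2] = [v_1,v_2] − [v_0,v_2] + [v_0,v_1],
  ∂[v_2,v_3,v_4] = [v_3,v_4] − [v_2,v_4] + [v_2,v_3].
This gives a 10×5 integer matrix of rank 5; reducing to Smith normal form yields diagonal entries (1,1,1,1,1).

Computing H_k = (kernel of ∂_k) / (image of ∂_{k+1}):

  H_0: rank C_0 − rank ∂_1 = 5 − 4 = 1, and the invariant factors of ∂_1 are all 1, so H_0 = Z.
  H_1: rank ker ∂_1 − rank ∂_2 = (10 − 4) − 5 = 1, and the invariant factors of ∂_2 are all 1, so H_1 = Z.
  H_2: rank ker ∂_2 − rank ∂_3 = (5 − 5) − 0 = 0, and there is no ∂_3, so H_2 = 0.

As a check, the Euler characteristic is 5 − 10 + 5 = 0, which agrees with 1 − 1 + 0 = 0.

H_0 = Z,  H_1 = Z,  H_2 = 0.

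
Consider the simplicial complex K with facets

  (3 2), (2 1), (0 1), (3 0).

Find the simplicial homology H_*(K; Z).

H_0 = Z,  H_1 = Z.

Order the vertices as 0 < 1 < 2 < 3. Listing each simplex with vertices in this order, K has dimension 1 with simplices:

  0-simplices (4): [0], [1], [2], [3]
  1-simplices (4): [0,1], [0,3], [1,2], [2,3]

Hence C_0 ≅ Z^4, C_1 ≅ Z^4.

The boundary map ∂_1: C_1 → C_0 sends each edge [p,q] (with p < q) to q − p. For instance
  ∂[2,3] = [3] − [2].
The 4×4 boundary matrix has rank 3 and Smith normal form diag(1,1,1).

Computing H_k = (kernel of ∂_k) / (image of ∂_{k+1}):

  H_0: rank C_0 − rank ∂_1 = 4 − 3 = 1, and the invariant factors of ∂_1 are all 1, so H_0 = Z.
  H_1: rank ker ∂_1 − rank ∂_2 = (4 − 3) − 0 = 1, and there is no ∂_2, so H_1 = Z.

(K is a triangulation of the circle S^1.)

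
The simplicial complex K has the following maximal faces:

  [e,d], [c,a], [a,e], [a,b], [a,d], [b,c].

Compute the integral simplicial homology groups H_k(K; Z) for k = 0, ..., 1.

H_0 = Z,  H_1 = Z^2.

Fix the vertex order a < b < c < d < e and write every simplex with vertices in increasing order. Then dim K = 1 and the simplices of K are:

  0-simplices (5): a, b, c, d, e
  1-simplices (6): ab, ac, ad, ae, bc, de

Hence C_0 ≅ Z^5, C_1 ≅ Z^6.

∂_1: C_1 → C_0 is given by ∂[p,q] = [q] − [p]. For instance
  ∂ab = b − a.
The 5×6 boundary matrix has rank 4 and Smith normal form diag(1,1,1,1).

Computing H_k = (kernel of ∂_k) / (image of ∂_{k+1}):

  H_0: rank C_0 − rank ∂_1 = 5 − 4 = 1, and the invariant factors of ∂_1 are all 1, so H_0 ≅ Z.
  H_1: rank ker ∂_1 − rank ∂_2 = (6 − 4) − 0 = 2, and there is no ∂_2, so H_1 ≅ Z^2.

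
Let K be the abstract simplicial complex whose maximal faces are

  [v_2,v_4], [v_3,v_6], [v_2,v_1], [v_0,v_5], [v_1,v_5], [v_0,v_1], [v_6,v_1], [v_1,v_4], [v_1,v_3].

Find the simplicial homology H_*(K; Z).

H_0 ≅ Z,  H_1 ≅ Z^3.

Take the total order v_0 < v_1 < v_2 < v_3 < v_4 < v_5 < v_6 on the vertex set. Then K (dimension 1) consists of the simplices:

  0-simplices (7): [v_0], [v_1], [v_2], [v_3], [v_4], [v_5], [v_6]
  1-simplices (9): [v_0,v_1], [v_0,v_5], [v_1,v_2], [v_1,v_3], [v_1,v_4], [v_1,v_5], [v_1,v_6], [v_2,v_4], [v_3,v_6]

Hence C_0 ≅ Z^7, C_1 ≅ Z^9.

∂_1: C_1 → C_0 sends each edge [p,q] (with p < q) to q − p. For instance
  ∂[v_0,v_1] = [v_1] − [v_0].
The resulting 7×9 matrix has rank 6, and its Smith normal form has invariant factors (1,1,1,1,1,1).

From H_k ≅ ker(∂_k) / im(∂_{k+1}) we obtain:

  H_0: rank C_0 − rank ∂_1 = 7 − 6 = 1, and the invariant factors of ∂_1 are all 1, so H_0 ≅ Z.
  H_1: rank ker ∂_1 − rank ∂_2 = (9 − 6) − 0 = 3, and there is no ∂_2, so H_1 ≅ Z^3.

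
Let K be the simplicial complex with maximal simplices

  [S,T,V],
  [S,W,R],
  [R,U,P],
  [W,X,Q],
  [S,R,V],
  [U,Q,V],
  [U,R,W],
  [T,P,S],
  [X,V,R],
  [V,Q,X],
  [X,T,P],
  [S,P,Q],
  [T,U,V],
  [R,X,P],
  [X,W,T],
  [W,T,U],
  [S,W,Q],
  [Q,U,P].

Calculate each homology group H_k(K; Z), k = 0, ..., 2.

K has 9 vertices, 27 edges, 18 triangles.
rank ∂_0 = 0, rank ∂_1 = 8 ⇒ b_0 = 9 − 0 − 8 = 1; all invariant factors of ∂_1 are 1 so no torsion. So H_0 = Z.
rank ∂_1 = 8, rank ∂_2 = 17 ⇒ b_1 = 27 − 8 − 17 = 2; all invariant factors of ∂_2 are 1 so no torsion. So H_1 = Z^2.
rank ∂_2 = 17, rank ∂_3 = 0 ⇒ b_2 = 18 − 17 − 0 = 1. So H_2 = Z.

H_0 = Z,  H_1 = Z^2,  H_2 = Z.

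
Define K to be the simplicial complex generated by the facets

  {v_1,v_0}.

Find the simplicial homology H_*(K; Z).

H_0 = Z,  H_1 = 0.

Take the total order v_0 < v_1 on the vertex set. Then K (dimension 1) consists of the simplices:

  0-simplices (2): [v_0], [v_1]
  1-simplices (1): [v_0,v_1]

giving chain groups C_0 ≅ Z^2, C_1 ≅ Z^1.

∂_1: C_1 → C_0 is given by ∂[p,q] = [q] − [p].
The 2×1 boundary matrix has rank 1 and Smith normal form diag(1).

Computing H_k = (kernel of ∂_k) / (image of ∂_{k+1}):

  H_0: rank C_0 − rank ∂_1 = 2 − 1 = 1, and the invariant factors of ∂_1 are all 1, so H_0 = Z.
  H_1: rank ker ∂_1 − rank ∂_2 = (1 − 1) − 0 = 0, and there is no ∂_2, so H_1 = 0.

As a check, the Euler characteristic is 2 − 1 = 1, which agrees with 1 − 0 = 1.
(K is a triangulation of the 1-simplex.)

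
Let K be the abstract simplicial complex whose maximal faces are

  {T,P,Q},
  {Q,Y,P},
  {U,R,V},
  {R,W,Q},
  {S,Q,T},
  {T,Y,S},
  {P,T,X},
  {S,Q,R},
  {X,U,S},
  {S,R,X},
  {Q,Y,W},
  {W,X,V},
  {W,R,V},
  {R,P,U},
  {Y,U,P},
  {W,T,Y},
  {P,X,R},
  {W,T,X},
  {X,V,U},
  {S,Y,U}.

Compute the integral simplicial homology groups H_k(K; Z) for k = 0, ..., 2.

Fix the vertex order P < Q < R < S < T < U < V < W < X < Y and write every simplex with vertices in increasing order. Then dim K = 2 and the simplices of K are:

  0-simplices (10): P, Q, R, S, T, U, V, W, X, Y
  1-simplices (30): PQ, PR, PT, PU, PX, PY, QR, QS, QT, QW, QY, RS, RU, RV, RW, RX, ST, SU, SX, SY, TW, TX, TY, UV, UX, UY, VW, VX, WX, WY
  2-simplices (20): PQT, PQY, PRU, PRX, PTX, PUY, QRS, QRW, QST, QWY, RSX, RUV, RVW, STY, SUX, SUY, TWX, TWY, UVX, VWX

so the chain groups are C_0 ≅ Z^10, C_1 ≅ Z^30, C_2 ≅ Z^20.

∂_1: C_1 → C_0 maps an edge to its endpoints' difference, ∂[p,q] = q − p.
This gives a 10×30 integer matrix of rank 9; reducing to Smith normal form yields diagonal entries (1,1,1,1,1,1,1,1,1).

The boundary map ∂_2: C_2 → C_1 sends each 2-simplex [p,q,r] to [q,r] − [p,r] + [p,q]. For instance
  ∂QRW = RW − QW + QR,
  ∂STY = TY − SY + ST.
This gives a 30×20 integer matrix of rank 20; reducing to Smith normal form yields diagonal entries (1,1,1,1,1,1,1,1,1,1,1,1,1,1,1,1,1,1,1,2).

Reading off H_k = ker ∂_k / im ∂_{k+1}:

  H_0: rank C_0 − rank ∂_1 = 10 − 9 = 1, and the invariant factors of ∂_1 are all 1, so H_0 ≅ Z.
  H_1: rank ker ∂_1 − rank ∂_2 = (30 − 9) − 20 = 1, and ∂_2 has invariant factor 2 > 1, so H_1 ≅ Z ⊕ Z/2Z.
  H_2: rank ker ∂_2 − rank ∂_3 = (20 − 20) − 0 = 0, and there is no ∂_3, so H_2 ≅ 0.

H_0 = Z,  H_1 = Z ⊕ Z/2Z,  H_2 = 0.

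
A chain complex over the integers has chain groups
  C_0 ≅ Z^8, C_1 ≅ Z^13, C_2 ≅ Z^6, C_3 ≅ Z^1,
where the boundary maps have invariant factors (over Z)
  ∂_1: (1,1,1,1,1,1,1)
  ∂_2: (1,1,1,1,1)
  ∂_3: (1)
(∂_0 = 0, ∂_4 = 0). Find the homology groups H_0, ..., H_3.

H_0: b_0 = 8 − 0 − 7 = 1; torsion from ∂_1 factors > 1: none. So H_0 = Z.
H_1: b_1 = 13 − 7 − 5 = 1; torsion from ∂_2 factors > 1: none. So H_1 = Z.
H_2: b_2 = 6 − 5 − 1 = 0; torsion from ∂_3 factors > 1: none. So H_2 = 0.
H_3: b_3 = 1 − 1 − 0 = 0; torsion from ∂_4 factors > 1: none. So H_3 = 0.

H_0 = Z,  H_1 = Z,  H_2 = 0,  H_3 = 0.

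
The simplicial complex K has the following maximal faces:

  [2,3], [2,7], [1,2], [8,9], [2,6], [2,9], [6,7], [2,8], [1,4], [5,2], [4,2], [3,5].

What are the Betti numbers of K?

b_0 = 1, b_1 = 4.

Order the vertices as 1 < 2 < 3 < 4 < 5 < 6 < 7 < 8 < 9. Listing each simplex with vertices in this order, K has dimension 1 with simplices:

  0-simplices (9): [1], [2], [3], [4], [5], [6], [7], [8], [9]
  1-simplices (12): [1,2], [1,4], [2,3], [2,4], [2,5], [2,6], [2,7], [2,8], [2,9], [3,5], [6,7], [8,9]

so the chain groups are C_0 ≅ Z^9, C_1 ≅ Z^12.

∂_1: C_1 → C_0 sends each edge [p,q] (with p < q) to q − p.
The 9×12 boundary matrix has rank 8 and Smith normal form diag(1,1,1,1,1,1,1,1).

Reading off H_k = ker ∂_k / im ∂_{k+1}:

  H_0: rank C_0 − rank ∂_1 = 9 − 8 = 1, and the invariant factors of ∂_1 are all 1, so H_0 ≅ Z.
  H_1: rank ker ∂_1 − rank ∂_2 = (12 − 8) − 0 = 4, and there is no ∂_2, so H_1 ≅ Z^4.

(K is a triangulation of a wedge of 4 circles.)

Hence the Betti numbers are b_0 = 1, b_1 = 4.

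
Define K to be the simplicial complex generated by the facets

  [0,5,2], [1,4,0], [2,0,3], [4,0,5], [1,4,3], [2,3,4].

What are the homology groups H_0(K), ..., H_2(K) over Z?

K has 6 vertices, 12 edges, 6 triangles.
rank ∂_0 = 0, rank ∂_1 = 5 ⇒ b_0 = 6 − 0 − 5 = 1; all invariant factors of ∂_1 are 1 so no torsion. So H_0 = Z.
rank ∂_1 = 5, rank ∂_2 = 6 ⇒ b_1 = 12 − 5 − 6 = 1; all invariant factors of ∂_2 are 1 so no torsion. So H_1 = Z.
rank ∂_2 = 6, rank ∂_3 = 0 ⇒ b_2 = 6 − 6 − 0 = 0. So H_2 = 0.

H_0 = Z,  H_1 = Z,  H_2 = 0.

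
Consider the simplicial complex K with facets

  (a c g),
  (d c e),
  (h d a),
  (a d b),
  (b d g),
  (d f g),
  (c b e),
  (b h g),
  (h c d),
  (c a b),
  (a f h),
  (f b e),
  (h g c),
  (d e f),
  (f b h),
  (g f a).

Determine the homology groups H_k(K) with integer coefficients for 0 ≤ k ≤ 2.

We work with the vertex ordering a < b < c < d < e < f < g < h. The simplices of K, each written with vertices in increasing order, are:

  0-simplices (8): a, b, c, d, e, f, g, h
  1-simplices (24): ab, ac, ad, af, ag, ah, bc, bd, be, bf, bg, bh, cd, ce, cg, ch, de, df, dg, dh, ef, fg, fh, gh
  2-simplices (16): abc, abd, acg, adh, afg, afh, bce, bdg, bef, bfh, bgh, cde, cdh, cgh, def, dfg

so the chain groups are C_0 ≅ Z^8, C_1 ≅ Z^24, C_2 ≅ Z^16.

The boundary map ∂_1: C_1 → C_0 is given by ∂[p,q] = [q] − [p]. For instance
  ∂ce = e − c.
As a 8×24 matrix over Z this has rank 7, with invariant factors (1,1,1,1,1,1,1).

∂_2: C_2 → C_1 maps a triangle to the signed sum of its edges. For instance
  ∂afg = fg − ag + af,
  ∂bdg = dg − bg + bd.
This gives a 24×16 integer matrix of rank 15; reducing to Smith normal form yields diagonal entries (1,1,1,1,1,1,1,1,1,1,1,1,1,1,1).

Reading off H_k = ker ∂_k / im ∂_{k+1}:

  H_0: rank C_0 − rank ∂_1 = 8 − 7 = 1, and the invariant factors of ∂_1 are all 1, so H_0 ≅ Z.
  H_1: rank ker ∂_1 − rank ∂_2 = (24 − 7) − 15 = 2, and the invariant factors of ∂_2 are all 1, so H_1 ≅ Z^2.
  H_2: rank ker ∂_2 − rank ∂_3 = (16 − 15) − 0 = 1, and there is no ∂_3, so H_2 ≅ Z.

H_0 = Z,  H_1 = Z^2,  H_2 = Z.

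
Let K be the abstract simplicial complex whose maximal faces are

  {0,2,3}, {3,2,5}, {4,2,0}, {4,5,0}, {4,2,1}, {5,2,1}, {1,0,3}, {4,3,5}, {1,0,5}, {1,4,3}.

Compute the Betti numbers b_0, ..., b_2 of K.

Order the vertices as 0 < 1 < 2 < 3 < 4 < 5. Listing each simplex with vertices in this order, K has dimension 2 with simplices:

  0-simplices (6): [0], [1], [2], [3], [4], [5]
  1-simplices (15): [0,1], [0,2], [0,3], [0,4], [0,5], [1,2], [1,3], [1,4], [1,5], [2,3], [2,4], [2,5], [3,4], [3,5], [4,5]
  2-simplices (10): [0,1,3], [0,1,5], [0,2,3], [0,2,4], [0,4,5], [1,2,4], [1,2,5], [1,3,4], [2,3,5], [3,4,5]

Hence C_0 ≅ Z^6, C_1 ≅ Z^15, C_2 ≅ Z^10.

∂_1: C_1 → C_0 is given by ∂[p,q] = [q] − [p]. For instance
  ∂[2,5] = [5] − [2].
This gives a 6×15 integer matrix of rank 5; reducing to Smith normal form yields diagonal entries (1,1,1,1,1).

Boundary ∂_2: C_2 → C_1 sends each 2-simplex [p,q,r] to [q,r] − [p,r] + [p,q]. For instance
  ∂[0,1,5] = [1,5] − [0,5] + [0,1],
  ∂[0,2,4] = [2,4] − [0,4] + [0,2].
As a 15×10 matrix over Z this has rank 10, with invariant factors (1,1,1,1,1,1,1,1,1,2).

From H_k ≅ ker(∂_k) / im(∂_{k+1}) we obtain:

  H_0: rank C_0 − rank ∂_1 = 6 − 5 = 1, and the invariant factors of ∂_1 are all 1, so H_0 = Z.
  H_1: rank ker ∂_1 − rank ∂_2 = (15 − 5) − 10 = 0, and ∂_2 has invariant factor 2 > 1, so H_1 = Z/2.
  H_2: rank ker ∂_2 − rank ∂_3 = (10 − 10) − 0 = 0, and there is no ∂_3, so H_2 = 0.

(K is a triangulation of the real projective plane RP^2.)

Hence the Betti numbers are b_0 = 1, b_1 = 0, b_2 = 0.

b_0 = 1, b_1 = 0, b_2 = 0.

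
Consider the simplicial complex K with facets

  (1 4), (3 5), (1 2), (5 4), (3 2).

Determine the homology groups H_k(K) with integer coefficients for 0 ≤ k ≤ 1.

H_0 ≅ Z,  H_1 ≅ Z.

Take the total order 1 < 2 < 3 < 4 < 5 on the vertex set. Then K (dimension 1) consists of the simplices:

  0-simplices (5): [1], [2], [3], [4], [5]
  1-simplices (5): [1,2], [1,4], [2,3], [3,5], [4,5]

Hence C_0 ≅ Z^5, C_1 ≅ Z^5.

∂_1: C_1 → C_0 sends each edge [p,q] (with p < q) to q − p.
As a 5×5 matrix over Z this has rank 4, with invariant factors (1,1,1,1).

Computing H_k = (kernel of ∂_k) / (image of ∂_{k+1}):

  H_0: rank C_0 − rank ∂_1 = 5 − 4 = 1, and the invariant factors of ∂_1 are all 1, so H_0 ≅ Z.
  H_1: rank ker ∂_1 − rank ∂_2 = (5 − 4) − 0 = 1, and there is no ∂_2, so H_1 ≅ Z.

(K is a triangulation of the circle S^1.)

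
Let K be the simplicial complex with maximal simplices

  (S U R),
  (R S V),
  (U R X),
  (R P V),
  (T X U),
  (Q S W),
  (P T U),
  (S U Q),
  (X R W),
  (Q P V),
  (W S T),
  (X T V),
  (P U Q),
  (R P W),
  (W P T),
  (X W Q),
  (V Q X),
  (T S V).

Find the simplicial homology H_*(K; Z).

H_0 = Z,  H_1 = Z^2,  H_2 = Z.

K has 9 vertices, 27 edges, 18 triangles.
rank ∂_0 = 0, rank ∂_1 = 8 ⇒ b_0 = 9 − 0 − 8 = 1; all invariant factors of ∂_1 are 1 so no torsion. So H_0 ≅ Z.
rank ∂_1 = 8, rank ∂_2 = 17 ⇒ b_1 = 27 − 8 − 17 = 2; all invariant factors of ∂_2 are 1 so no torsion. So H_1 ≅ Z^2.
rank ∂_2 = 17, rank ∂_3 = 0 ⇒ b_2 = 18 − 17 − 0 = 1. So H_2 ≅ Z.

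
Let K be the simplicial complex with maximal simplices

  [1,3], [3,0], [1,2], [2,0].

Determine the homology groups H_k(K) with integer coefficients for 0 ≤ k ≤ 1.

Take the total order 0 < 1 < 2 < 3 on the vertex set. Then K (dimension 1) consists of the simplices:

  0-simplices (4): [0], [1], [2], [3]
  1-simplices (4): [0,2], [0,3], [1,2], [1,3]

so the chain groups are C_0 ≅ Z^4, C_1 ≅ Z^4.

Boundary ∂_1: C_1 → C_0 sends each edge [p,q] (with p < q) to q − p. For instance
  ∂[1,2] = [2] − [1].
The resulting 4×4 matrix has rank 3, and its Smith normal form has invariant factors (1,1,1).

Computing H_k = (kernel of ∂_k) / (image of ∂_{k+1}):

  H_0: rank C_0 − rank ∂_1 = 4 − 3 = 1, and the invariant factors of ∂_1 are all 1, so H_0 = Z.
  H_1: rank ker ∂_1 − rank ∂_2 = (4 − 3) − 0 = 1, and there is no ∂_2, so H_1 = Z.

H_0 = Z,  H_1 = Z.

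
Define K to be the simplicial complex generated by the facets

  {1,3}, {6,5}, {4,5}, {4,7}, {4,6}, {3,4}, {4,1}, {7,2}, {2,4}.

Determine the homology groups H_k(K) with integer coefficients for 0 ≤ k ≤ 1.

Fix the vertex order 1 < 2 < 3 < 4 < 5 < 6 < 7 and write every simplex with vertices in increasing order. Then dim K = 1 and the simplices of K are:

  0-simplices (7): [1], [2], [3], [4], [5], [6], [7]
  1-simplices (9): [1,3], [1,4], [2,4], [2,7], [3,4], [4,5], [4,6], [4,7], [5,6]

Hence C_0 ≅ Z^7, C_1 ≅ Z^9.

The boundary map ∂_1: C_1 → C_0 sends each edge [p,q] (with p < q) to q − p.
As a 7×9 matrix over Z this has rank 6, with invariant factors (1,1,1,1,1,1).

Now H_k = ker ∂_k / im ∂_{k+1}, so:

  H_0: rank C_0 − rank ∂_1 = 7 − 6 = 1, and the invariant factors of ∂_1 are all 1, so H_0 = Z.
  H_1: rank ker ∂_1 − rank ∂_2 = (9 − 6) − 0 = 3, and there is no ∂_2, so H_1 = Z^3.

As a check, the Euler characteristic is 7 − 9 = -2, which agrees with 1 − 3 = -2.
(K is a triangulation of a wedge of 3 circles.)

H_0 = Z,  H_1 = Z^3.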